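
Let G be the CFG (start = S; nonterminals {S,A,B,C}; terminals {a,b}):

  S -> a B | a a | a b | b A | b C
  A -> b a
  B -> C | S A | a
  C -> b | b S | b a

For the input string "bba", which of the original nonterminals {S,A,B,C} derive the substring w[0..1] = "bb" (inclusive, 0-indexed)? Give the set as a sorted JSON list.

CNF form of G:
  S -> T0 A | T0 C | T1 B | T1 T0 | T1 T1
  A -> T0 T1
  B -> S A | T0 S | T0 T1 | a | b
  C -> T0 S | T0 T1 | b
  T0 -> b
  T1 -> a

CYK table (by increasing span) (cells [i..j] with 0 ≤ i ≤ j ≤ 1 only):
  cell(0,0) b: {B,C,T0}  orig:{B,C}
  cell(1,1) b: {B,C,T0}  orig:{B,C}
  cell(0,1) bb: {S}

Original NTs in T[0,1] deriving "bb": ["S"]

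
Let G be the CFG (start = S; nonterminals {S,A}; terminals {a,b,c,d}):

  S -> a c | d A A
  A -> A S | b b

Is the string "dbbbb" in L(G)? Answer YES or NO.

Convert to CNF:
  S -> T1 T2 | T3 X4
  A -> A S | T0 T0
  T0 -> b
  T1 -> a
  T2 -> c
  T3 -> d
  X4 -> A A

Fill CYK table bottom-up:
  [0..0]={T3}  "d"  orig:{}
  [1..1]={T0}  "b"  orig:{}
  [2..2]={T0}  "b"  orig:{}
  [3..3]={T0}  "b"  orig:{}
  [4..4]={T0}  "b"  orig:{}
  [0..1]=∅  "db"
  [1..2]={A}  "bb"
  [2..3]={A}  "bb"
  [3..4]={A}  "bb"
  [0..2]=∅  "dbb"
  [1..3]=∅  "bbb"
  [2..4]=∅  "bbb"
  [0..3]=∅  "dbbb"
  [1..4]={X4}  "bbbb"  orig:{}
  [0..4]={S}  "dbbbb"

S ∈ T[0,4] ⇒ YES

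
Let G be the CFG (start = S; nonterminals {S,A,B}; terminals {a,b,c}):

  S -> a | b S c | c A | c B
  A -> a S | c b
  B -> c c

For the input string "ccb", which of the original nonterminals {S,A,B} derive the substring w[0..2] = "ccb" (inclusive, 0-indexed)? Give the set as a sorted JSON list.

Convert to CNF:
  S -> T1 A | T1 B | T2 X3 | a
  A -> T0 S | T1 T2
  B -> T1 T1
  T0 -> a
  T1 -> c
  T2 -> b
  X3 -> S T1

Fill CYK table bottom-up — only the sub-triangle for w[0..2]:
  [0..0]={T1}  "c"  orig:{}
  [1..1]={T1}  "c"  orig:{}
  [2..2]={T2}  "b"  orig:{}
  [0..1]={B}  "cc"
  [1..2]={A}  "cb"
  [0..2]={S}  "ccb"

Original NTs in T[0,2] deriving "ccb": ["S"]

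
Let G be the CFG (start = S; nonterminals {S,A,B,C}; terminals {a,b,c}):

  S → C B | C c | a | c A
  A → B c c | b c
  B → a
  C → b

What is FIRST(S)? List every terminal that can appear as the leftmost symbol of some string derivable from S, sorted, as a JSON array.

FIRST sets, iterate to fixpoint:
iter 1:
  A via A→b c: +{b}
  B via B→a: +{a}
  C via C→b: +{b}
  S via S→C B: +{b}
  S via S→a: +{a}
  S via S→c A: +{c}
  S: {a,b,c}  A: {b}  B: {a}  C: {b}
iter 2:
  A via A→B c c: +{a}
  S: {a,b,c}  A: {a,b}  B: {a}  C: {b}
iter 3: done
  S: {a,b,c}  A: {a,b}  B: {a}  C: {b}

FIRST(S) = ["a", "b", "c"]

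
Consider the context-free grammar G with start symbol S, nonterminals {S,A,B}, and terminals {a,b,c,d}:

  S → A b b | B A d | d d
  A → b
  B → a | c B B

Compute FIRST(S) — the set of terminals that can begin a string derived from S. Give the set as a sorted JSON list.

FIRST sets, iterate to fixpoint:
[1]
  A via A→b: +{b}
  B via B→a: +{a}
  B via B→c B B: +{c}
  S via S→A b b: +{b}
  S via S→B A d: +{a,c}
  S via S→d d: +{d}
  FIRST[S]={a,b,c,d}  FIRST[A]={b}  FIRST[B]={a,c}
[2] (no change)
  FIRST[S]={a,b,c,d}  FIRST[A]={b}  FIRST[B]={a,c}

FIRST(S) = ["a", "b", "c", "d"]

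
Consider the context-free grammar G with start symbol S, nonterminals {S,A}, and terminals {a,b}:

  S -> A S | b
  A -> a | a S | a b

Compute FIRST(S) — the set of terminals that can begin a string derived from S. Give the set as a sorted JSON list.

FIRST sets, iterate to fixpoint:
round 1:
  A via A→a: +{a}
  S via S→A S: +{a}
  S via S→b: +{b}
  FIRST[S]={a,b}  FIRST[A]={a}
round 2: — fixpoint
  FIRST[S]={a,b}  FIRST[A]={a}

FIRST(S) = ["a", "b"]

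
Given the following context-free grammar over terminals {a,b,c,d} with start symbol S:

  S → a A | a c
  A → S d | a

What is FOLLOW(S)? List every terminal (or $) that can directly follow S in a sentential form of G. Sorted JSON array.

FIRST iteration:
pass 1:
  A via A→a: +{a}
  S via S→a A: +{a}
  FIRST[S]={a}  FIRST[A]={a}
pass 2: done
  FIRST[S]={a}  FIRST[A]={a}

FOLLOW sets:
seed FOLLOW(S) with $
pass 1:
  A→S d: FOLLOW(S) ⊇ FIRST(d) = {d}; new: +{d}
  S→a A: FOLLOW(A) ⊇ FOLLOW(S) ⊇ {$,d}; new: +{$,d}
  S: {$,d}  A: {$,d}
pass 2: done
  S: {$,d}  A: {$,d}

FOLLOW(S) = ["$", "d"]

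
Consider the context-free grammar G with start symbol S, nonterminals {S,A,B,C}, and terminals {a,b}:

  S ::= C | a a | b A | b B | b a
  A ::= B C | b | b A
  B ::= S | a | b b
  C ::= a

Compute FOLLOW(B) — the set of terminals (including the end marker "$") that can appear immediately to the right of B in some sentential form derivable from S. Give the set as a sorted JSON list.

FIRST sets, iterate to fixpoint:
iter 1:
  A via A→b: +{b}
  B via B→a: +{a}
  B via B→b b: +{b}
  C via C→a: +{a}
  S via S→C: +{a}
  S via S→b A: +{b}
  FIRST[S]={a,b}  FIRST[A]={b}  FIRST[B]={a,b}  FIRST[C]={a}
iter 2:
  A via A→B C: +{a}
  FIRST[S]={a,b}  FIRST[A]={a,b}  FIRST[B]={a,b}  FIRST[C]={a}
iter 3: (no change)
  FIRST[S]={a,b}  FIRST[A]={a,b}  FIRST[B]={a,b}  FIRST[C]={a}

FOLLOW iteration:
FOLLOW(S) := {$}
[1]
  A→B C: FOLLOW(B) ⊇ FIRST(C) = {a}; new: +{a}
  B→S: FOLLOW(S) ⊇ FOLLOW(B) ⊇ {a}; new: +{a}
  S→C: FOLLOW(C) ⊇ FOLLOW(S) ⊇ {$,a}; new: +{$,a}
  S→b A: FOLLOW(A) ⊇ FOLLOW(S) ⊇ {$,a}; new: +{$,a}
  S→b B: FOLLOW(B) ⊇ FOLLOW(S) ⊇ {$,a}; new: +{$}
  FOLLOW(S)={$,a}  FOLLOW(A)={$,a}  FOLLOW(B)={$,a}  FOLLOW(C)={$,a}
[2] (stable)
  FOLLOW(S)={$,a}  FOLLOW(A)={$,a}  FOLLOW(B)={$,a}  FOLLOW(C)={$,a}

FOLLOW(B) = ["$", "a"]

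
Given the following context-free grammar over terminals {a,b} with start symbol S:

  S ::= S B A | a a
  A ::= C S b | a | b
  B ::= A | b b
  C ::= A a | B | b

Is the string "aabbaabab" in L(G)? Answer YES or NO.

Convert to CNF:
  S -> S X5 | T1 T1
  A -> C X2 | a | b
  B -> C X3 | T0 T0 | a | b
  C -> A T1 | C X4 | T0 T0 | a | b
  T0 -> b
  T1 -> a
  X2 -> S T0
  X3 -> S T0
  X4 -> S T0
  X5 -> B A

CYK fill:
  [0..0]={A,B,C,T1}  "a"  orig:{A,B,C}
  [1..1]={A,B,C,T1}  "a"  orig:{A,B,C}
  [2..2]={A,B,C,T0}  "b"  orig:{A,B,C}
  [3..3]={A,B,C,T0}  "b"  orig:{A,B,C}
  [4..4]={A,B,C,T1}  "a"  orig:{A,B,C}
  [5..5]={A,B,C,T1}  "a"  orig:{A,B,C}
  [6..6]={A,B,C,T0}  "b"  orig:{A,B,C}
  [7..7]={A,B,C,T1}  "a"  orig:{A,B,C}
  [8..8]={A,B,C,T0}  "b"  orig:{A,B,C}
  [0..1]={C,S,X5}  "aa"  orig:{C,S}
  [1..2]={X5}  "ab"  orig:{}
  [2..3]={B,C,X5}  "bb"  orig:{B,C}
  [3..4]={C,X5}  "ba"  orig:{C}
  [4..5]={C,S,X5}  "aa"  orig:{C,S}
  [5..6]={X5}  "ab"  orig:{}
  [6..7]={C,X5}  "ba"  orig:{C}
  [7..8]={X5}  "ab"  orig:{}
  [0..2]={X2,X3,X4}  "aab"  orig:{}
  [1..3]=∅  "abb"
  [2..4]={X5}  "bba"  orig:{}
  [3..5]=∅  "baa"
  [4..6]={X2,X3,X4}  "aab"  orig:{}
  [5..7]=∅  "aba"
  [6..8]=∅  "bab"
  [0..3]={S}  "aabb"
  [1..4]=∅  "abba"
  [2..5]=∅  "bbaa"
  [3..6]={A,B,C}  "baab"
  [4..7]={S}  "aaba"
  [5..8]=∅  "abab"
  [0..4]={S}  "aabba"
  [1..5]=∅  "abbaa"
  [2..6]={A,B,C,X5}  "bbaab"  orig:{A,B,C}
  [3..7]={C,X5}  "baaba"  orig:{C}
  [4..8]={X2,X3,X4}  "aabab"  orig:{}
  [0..5]={S}  "aabbaa"
  [1..6]={X5}  "abbaab"  orig:{}
  [2..7]={C,X5}  "bbaaba"  orig:{C}
  [3..8]={A,B,C}  "baabab"
  [0..6]={S,X2,X3,X4}  "aabbaab"  orig:{S}
  [1..7]=∅  "abbaaba"
  [2..8]={A,B,C,X5}  "bbaabab"  orig:{A,B,C}
  [0..7]={S}  "aabbaaba"
  [1..8]={X5}  "abbaabab"  orig:{}
  [0..8]={S,X2,X3,X4}  "aabbaabab"  orig:{S}

S ∈ T[0,8] ⇒ YES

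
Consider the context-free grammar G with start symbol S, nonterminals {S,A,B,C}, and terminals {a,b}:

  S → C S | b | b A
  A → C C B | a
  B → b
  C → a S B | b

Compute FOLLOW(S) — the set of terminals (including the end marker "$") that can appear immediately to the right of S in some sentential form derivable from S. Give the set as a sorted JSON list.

Compute FIRST by fixpoint:
pass 1:
  A via A→a: +{a}
  B via B→b: +{b}
  C via C→a S B: +{a}
  C via C→b: +{b}
  S via S→C S: +{a,b}
  FIRST(S)={a,b}  FIRST(A)={a}  FIRST(B)={b}  FIRST(C)={a,b}
pass 2:
  A via A→C C B: +{b}
  FIRST(S)={a,b}  FIRST(A)={a,b}  FIRST(B)={b}  FIRST(C)={a,b}
pass 3: (stable)
  FIRST(S)={a,b}  FIRST(A)={a,b}  FIRST(B)={b}  FIRST(C)={a,b}

FOLLOW sets:
FOLLOW(S) := {$}
pass 1:
  A→C C B: FOLLOW(C) ⊇ FIRST(C) = {a,b}; new: +{a,b}
  C→a S B: FOLLOW(S) ⊇ FIRST(B) = {b}; new: +{b}
  C→a S B: FOLLOW(B) ⊇ FOLLOW(C) ⊇ {a,b}; new: +{a,b}
  S→b A: FOLLOW(A) ⊇ FOLLOW(S) ⊇ {$,b}; new: +{$,b}
  S: {$,b}  A: {$,b}  B: {a,b}  C: {a,b}
pass 2:
  A→C C B: FOLLOW(B) ⊇ FOLLOW(A) ⊇ {$,b}; new: +{$}
  S: {$,b}  A: {$,b}  B: {$,a,b}  C: {a,b}
pass 3: (stable)
  S: {$,b}  A: {$,b}  B: {$,a,b}  C: {a,b}

FOLLOW(S) = ["$", "b"]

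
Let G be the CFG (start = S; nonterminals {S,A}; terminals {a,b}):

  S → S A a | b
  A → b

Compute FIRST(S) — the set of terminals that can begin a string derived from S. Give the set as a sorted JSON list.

FIRST sets, iterate to fixpoint:
[1]
  A via A→b: +{b}
  S via S→b: +{b}
  FIRST(S)={b}  FIRST(A)={b}
[2] (no change)
  FIRST(S)={b}  FIRST(A)={b}

FIRST(S) = ["b"]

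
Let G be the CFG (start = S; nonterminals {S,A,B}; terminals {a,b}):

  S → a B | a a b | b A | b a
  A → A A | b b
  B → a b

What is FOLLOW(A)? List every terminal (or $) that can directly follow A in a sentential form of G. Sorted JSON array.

FIRST sets, iterate to fixpoint:
[1]
  A via A→b b: +{b}
  B via B→a b: +{a}
  S via S→a B: +{a}
  S via S→b A: +{b}
  FIRST[S]={a,b}  FIRST[A]={b}  FIRST[B]={a}
[2] done
  FIRST[S]={a,b}  FIRST[A]={b}  FIRST[B]={a}

FOLLOW iteration:
seed FOLLOW(S) with $
[1]
  A→A A: FOLLOW(A) ⊇ FIRST(A) = {b}; new: +{b}
  S→a B: FOLLOW(B) ⊇ FOLLOW(S) ⊇ {$}; new: +{$}
  S→b A: FOLLOW(A) ⊇ FOLLOW(S) ⊇ {$}; new: +{$}
  S: {$}  A: {$,b}  B: {$}
[2] — fixpoint
  S: {$}  A: {$,b}  B: {$}

FOLLOW(A) = ["$", "b"]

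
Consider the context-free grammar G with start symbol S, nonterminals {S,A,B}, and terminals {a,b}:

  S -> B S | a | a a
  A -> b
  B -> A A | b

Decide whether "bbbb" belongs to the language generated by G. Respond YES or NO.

Convert to CNF:
  S -> B S | T0 T0 | a
  A -> b
  B -> A A | b
  T0 -> a

CYK table (by increasing span):
  cell(0,0) b: {A,B}
  cell(1,1) b: {A,B}
  cell(2,2) b: {A,B}
  cell(3,3) b: {A,B}
  cell(0,1) bb: {B}
  cell(1,2) bb: {B}
  cell(2,3) bb: {B}
  cell(0,2) bbb: ∅
  cell(1,3) bbb: ∅
  cell(0,3) bbbb: ∅

S ∉ T[0,3] ⇒ NO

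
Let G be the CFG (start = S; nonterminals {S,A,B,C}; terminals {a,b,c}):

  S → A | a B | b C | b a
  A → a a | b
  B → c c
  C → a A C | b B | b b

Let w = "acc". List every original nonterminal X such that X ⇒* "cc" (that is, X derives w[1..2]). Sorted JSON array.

CNF form of G:
  S -> T0 B | T0 T0 | T2 C | T2 T0 | b
  A -> T0 T0 | b
  B -> T1 T1
  C -> T0 X3 | T2 B | T2 T2
  T0 -> a
  T1 -> c
  T2 -> b
  X3 -> A C

CYK table (by increasing span), restricted to cells inside w[1..2]:
  cell(1,1) c: {T1}  orig:{}
  cell(2,2) c: {T1}  orig:{}
  cell(1,2) cc: {B}

Original NTs in T[1,2] deriving "cc": ["B"]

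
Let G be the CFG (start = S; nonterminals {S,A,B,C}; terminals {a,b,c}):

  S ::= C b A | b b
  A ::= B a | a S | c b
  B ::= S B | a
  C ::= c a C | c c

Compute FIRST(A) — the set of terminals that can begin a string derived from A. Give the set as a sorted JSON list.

FIRST sets, iterate to fixpoint:
[1]
  A via A→a S: +{a}
  A via A→c b: +{c}
  B via B→a: +{a}
  C via C→c a C: +{c}
  S via S→C b A: +{c}
  S via S→b b: +{b}
  FIRST[S]={b,c}  FIRST[A]={a,c}  FIRST[B]={a}  FIRST[C]={c}
[2]
  B via B→S B: +{b,c}
  FIRST[S]={b,c}  FIRST[A]={a,c}  FIRST[B]={a,b,c}  FIRST[C]={c}
[3]
  A via A→B a: +{b}
  FIRST[S]={b,c}  FIRST[A]={a,b,c}  FIRST[B]={a,b,c}  FIRST[C]={c}
[4] done
  FIRST[S]={b,c}  FIRST[A]={a,b,c}  FIRST[B]={a,b,c}  FIRST[C]={c}

FIRST(A) = ["a", "b", "c"]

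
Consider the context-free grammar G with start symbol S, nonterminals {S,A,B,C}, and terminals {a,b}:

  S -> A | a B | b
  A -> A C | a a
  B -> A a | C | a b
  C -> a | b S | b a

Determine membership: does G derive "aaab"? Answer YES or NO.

Convert to CNF:
  S -> A C | T0 B | T0 T0 | b
  A -> A C | T0 T0
  B -> A T0 | T0 T1 | T1 S | T1 T0 | a
  C -> T1 S | T1 T0 | a
  T0 -> a
  T1 -> b

Fill CYK table bottom-up:
  cell(0,0) a: {B,C,T0}  orig:{B,C}
  cell(1,1) a: {B,C,T0}  orig:{B,C}
  cell(2,2) a: {B,C,T0}  orig:{B,C}
  cell(3,3) b: {S,T1}  orig:{S}
  cell(0,1) aa: {A,S}
  cell(1,2) aa: {A,S}
  cell(2,3) ab: {B}
  cell(0,2) aaa: {A,B,S}
  cell(1,3) aab: {S}
  cell(0,3) aaab: ∅

S ∉ T[0,3] ⇒ NO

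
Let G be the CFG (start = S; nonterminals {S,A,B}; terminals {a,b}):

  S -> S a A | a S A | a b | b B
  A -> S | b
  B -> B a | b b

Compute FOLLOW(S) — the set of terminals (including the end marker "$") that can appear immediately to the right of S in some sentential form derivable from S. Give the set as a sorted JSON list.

Compute FIRST by fixpoint:
pass 1:
  A via A→b: +{b}
  B via B→b b: +{b}
  S via S→a S A: +{a}
  S via S→b B: +{b}
  FIRST(S)={a,b}  FIRST(A)={b}  FIRST(B)={b}
pass 2:
  A via A→S: +{a}
  FIRST(S)={a,b}  FIRST(A)={a,b}  FIRST(B)={b}
pass 3: done
  FIRST(S)={a,b}  FIRST(A)={a,b}  FIRST(B)={b}

Compute FOLLOW by fixpoint:
initialize: $ ∈ FOLLOW(S)
iter 1:
  B→B a: FOLLOW(B) ⊇ FIRST(a) = {a}; new: +{a}
  S→S a A: FOLLOW(S) ⊇ FIRST(a) = {a}; new: +{a}
  S→S a A: FOLLOW(A) ⊇ FOLLOW(S) ⊇ {$,a}; new: +{$,a}
  S→a S A: FOLLOW(S) ⊇ FIRST(A) = {a,b}; new: +{b}
  S→a S A: FOLLOW(A) ⊇ FOLLOW(S) ⊇ {$,a,b}; new: +{b}
  S→b B: FOLLOW(B) ⊇ FOLLOW(S) ⊇ {$,a,b}; new: +{$,b}
  FOLLOW[S]={$,a,b}  FOLLOW[A]={$,a,b}  FOLLOW[B]={$,a,b}
iter 2: (stable)
  FOLLOW[S]={$,a,b}  FOLLOW[A]={$,a,b}  FOLLOW[B]={$,a,b}

FOLLOW(S) = ["$", "a", "b"]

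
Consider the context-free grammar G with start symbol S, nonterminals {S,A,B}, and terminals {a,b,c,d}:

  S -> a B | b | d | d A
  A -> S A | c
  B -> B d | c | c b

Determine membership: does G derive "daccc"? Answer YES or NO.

Convert to CNF:
  S -> T0 A | T3 B | b | d
  A -> S A | c
  B -> B T0 | T1 T2 | c
  T0 -> d
  T1 -> c
  T2 -> b
  T3 -> a

Fill CYK table bottom-up:
  cell(0,0) d: {S,T0}  orig:{S}
  cell(1,1) a: {T3}  orig:{}
  cell(2,2) c: {A,B,T1}  orig:{A,B}
  cell(3,3) c: {A,B,T1}  orig:{A,B}
  cell(4,4) c: {A,B,T1}  orig:{A,B}
  cell(0,1) da: ∅
  cell(1,2) ac: {S}
  cell(2,3) cc: ∅
  cell(3,4) cc: ∅
  cell(0,2) dac: ∅
  cell(1,3) acc: {A}
  cell(2,4) ccc: ∅
  cell(0,3) dacc: {A,S}
  cell(1,4) accc: ∅
  cell(0,4) daccc: {A}

S ∉ T[0,4] ⇒ NO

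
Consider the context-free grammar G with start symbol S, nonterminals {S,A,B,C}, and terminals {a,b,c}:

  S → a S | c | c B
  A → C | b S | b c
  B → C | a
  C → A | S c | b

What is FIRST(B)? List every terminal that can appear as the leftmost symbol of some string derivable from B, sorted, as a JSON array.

Compute FIRST by fixpoint:
round 1:
  A via A→b S: +{b}
  B via B→a: +{a}
  C via C→A: +{b}
  S via S→a S: +{a}
  S via S→c: +{c}
  FIRST[S]={a,c}  FIRST[A]={b}  FIRST[B]={a}  FIRST[C]={b}
round 2:
  B via B→C: +{b}
  C via C→S c: +{a,c}
  FIRST[S]={a,c}  FIRST[A]={b}  FIRST[B]={a,b}  FIRST[C]={a,b,c}
round 3:
  A via A→C: +{a,c}
  B via B→C: +{c}
  FIRST[S]={a,c}  FIRST[A]={a,b,c}  FIRST[B]={a,b,c}  FIRST[C]={a,b,c}
round 4: (stable)
  FIRST[S]={a,c}  FIRST[A]={a,b,c}  FIRST[B]={a,b,c}  FIRST[C]={a,b,c}

FIRST(B) = ["a", "b", "c"]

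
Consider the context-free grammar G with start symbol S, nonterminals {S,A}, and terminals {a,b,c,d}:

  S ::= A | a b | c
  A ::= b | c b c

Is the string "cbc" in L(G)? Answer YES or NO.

Convert to CNF:
  S -> T0 X4 | T2 T1 | b | c
  A -> T0 X3 | b
  T0 -> c
  T1 -> b
  T2 -> a
  X3 -> T1 T0
  X4 -> T1 T0

CYK fill:
  [0..0]={S,T0}  "c"  orig:{S}
  [1..1]={A,S,T1}  "b"  orig:{A,S}
  [2..2]={S,T0}  "c"  orig:{S}
  [0..1]=∅  "cb"
  [1..2]={X3,X4}  "bc"  orig:{}
  [0..2]={A,S}  "cbc"

S ∈ T[0,2] ⇒ YES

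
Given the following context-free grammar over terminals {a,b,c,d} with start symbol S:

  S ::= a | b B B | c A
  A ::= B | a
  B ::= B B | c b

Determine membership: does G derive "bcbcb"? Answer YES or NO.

CNF form of G:
  S -> T0 A | T1 X2 | a
  A -> B B | T0 T1 | a
  B -> B B | T0 T1
  T0 -> c
  T1 -> b
  X2 -> B B

CYK fill:
  [0..0]={T1}  "b"  orig:{}
  [1..1]={T0}  "c"  orig:{}
  [2..2]={T1}  "b"  orig:{}
  [3..3]={T0}  "c"  orig:{}
  [4..4]={T1}  "b"  orig:{}
  [0..1]=∅  "bc"
  [1..2]={A,B}  "cb"
  [2..3]=∅  "bc"
  [3..4]={A,B}  "cb"
  [0..2]=∅  "bcb"
  [1..3]=∅  "cbc"
  [2..4]=∅  "bcb"
  [0..3]=∅  "bcbc"
  [1..4]={A,B,X2}  "cbcb"  orig:{A,B}
  [0..4]={S}  "bcbcb"

S ∈ T[0,4] ⇒ YES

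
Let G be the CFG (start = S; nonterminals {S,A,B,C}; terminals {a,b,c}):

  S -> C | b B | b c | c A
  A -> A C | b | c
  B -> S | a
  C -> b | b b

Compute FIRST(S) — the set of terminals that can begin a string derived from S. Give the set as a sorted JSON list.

FIRST sets, iterate to fixpoint:
[1]
  A via A→b: +{b}
  A via A→c: +{c}
  B via B→a: +{a}
  C via C→b: +{b}
  S via S→C: +{b}
  S via S→c A: +{c}
  S: {b,c}  A: {b,c}  B: {a}  C: {b}
[2]
  B via B→S: +{b,c}
  S: {b,c}  A: {b,c}  B: {a,b,c}  C: {b}
[3] (stable)
  S: {b,c}  A: {b,c}  B: {a,b,c}  C: {b}

FIRST(S) = ["b", "c"]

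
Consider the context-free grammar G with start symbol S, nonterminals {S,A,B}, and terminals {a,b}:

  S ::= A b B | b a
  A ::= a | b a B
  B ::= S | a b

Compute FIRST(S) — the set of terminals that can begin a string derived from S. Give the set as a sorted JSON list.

FIRST sets, iterate to fixpoint:
pass 1:
  A via A→a: +{a}
  A via A→b a B: +{b}
  B via B→a b: +{a}
  S via S→A b B: +{a,b}
  S: {a,b}  A: {a,b}  B: {a}
pass 2:
  B via B→S: +{b}
  S: {a,b}  A: {a,b}  B: {a,b}
pass 3: (no change)
  S: {a,b}  A: {a,b}  B: {a,b}

FIRST(S) = ["a", "b"]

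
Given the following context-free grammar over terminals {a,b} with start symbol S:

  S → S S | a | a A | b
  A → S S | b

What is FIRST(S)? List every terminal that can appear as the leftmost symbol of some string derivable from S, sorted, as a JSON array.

FIRST sets, iterate to fixpoint:
iter 1:
  A via A→b: +{b}
  S via S→a: +{a}
  S via S→b: +{b}
  S: {a,b}  A: {b}
iter 2:
  A via A→S S: +{a}
  S: {a,b}  A: {a,b}
iter 3: — fixpoint
  S: {a,b}  A: {a,b}

FIRST(S) = ["a", "b"]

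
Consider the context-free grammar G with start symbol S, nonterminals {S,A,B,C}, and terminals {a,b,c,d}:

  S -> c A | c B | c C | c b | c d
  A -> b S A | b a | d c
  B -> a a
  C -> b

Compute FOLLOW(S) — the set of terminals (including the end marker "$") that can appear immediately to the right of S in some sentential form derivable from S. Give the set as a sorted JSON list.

FIRST sets, iterate to fixpoint:
iter 1:
  A via A→b S A: +{b}
  A via A→d c: +{d}
  B via B→a a: +{a}
  C via C→b: +{b}
  S via S→c A: +{c}
  FIRST(S)={c}  FIRST(A)={b,d}  FIRST(B)={a}  FIRST(C)={b}
iter 2: (no change)
  FIRST(S)={c}  FIRST(A)={b,d}  FIRST(B)={a}  FIRST(C)={b}

FOLLOW iteration:
seed FOLLOW(S) with $
[1]
  A→b S A: FOLLOW(S) ⊇ FIRST(A) = {b,d}; new: +{b,d}
  S→c A: FOLLOW(A) ⊇ FOLLOW(S) ⊇ {$,b,d}; new: +{$,b,d}
  S→c B: FOLLOW(B) ⊇ FOLLOW(S) ⊇ {$,b,d}; new: +{$,b,d}
  S→c C: FOLLOW(C) ⊇ FOLLOW(S) ⊇ {$,b,d}; new: +{$,b,d}
  FOLLOW[S]={$,b,d}  FOLLOW[A]={$,b,d}  FOLLOW[B]={$,b,d}  FOLLOW[C]={$,b,d}
[2] — fixpoint
  FOLLOW[S]={$,b,d}  FOLLOW[A]={$,b,d}  FOLLOW[B]={$,b,d}  FOLLOW[C]={$,b,d}

FOLLOW(S) = ["$", "b", "d"]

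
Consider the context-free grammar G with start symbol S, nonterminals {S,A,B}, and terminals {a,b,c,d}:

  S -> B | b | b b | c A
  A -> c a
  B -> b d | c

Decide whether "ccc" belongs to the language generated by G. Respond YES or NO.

Convert to CNF:
  S -> T0 A | T2 T2 | T2 T3 | b | c
  A -> T0 T1
  B -> T2 T3 | c
  T0 -> c
  T1 -> a
  T2 -> b
  T3 -> d

CYK table (by increasing span):
  T[0,0] 'c' = {B,S,T0}  orig:{B,S}
  T[1,1] 'c' = {B,S,T0}  orig:{B,S}
  T[2,2] 'c' = {B,S,T0}  orig:{B,S}
  T[0,1] 'cc' = ∅
  T[1,2] 'cc' = ∅
  T[0,2] 'ccc' = ∅

S ∉ T[0,2] ⇒ NO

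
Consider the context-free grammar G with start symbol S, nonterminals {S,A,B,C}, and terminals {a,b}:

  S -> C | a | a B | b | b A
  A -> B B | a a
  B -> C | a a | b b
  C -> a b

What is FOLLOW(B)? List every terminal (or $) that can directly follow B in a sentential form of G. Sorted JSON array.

FIRST sets, iterate to fixpoint:
round 1:
  A via A→a a: +{a}
  B via B→a a: +{a}
  B via B→b b: +{b}
  C via C→a b: +{a}
  S via S→C: +{a}
  S via S→b: +{b}
  FIRST[S]={a,b}  FIRST[A]={a}  FIRST[B]={a,b}  FIRST[C]={a}
round 2:
  A via A→B B: +{b}
  FIRST[S]={a,b}  FIRST[A]={a,b}  FIRST[B]={a,b}  FIRST[C]={a}
round 3: (no change)
  FIRST[S]={a,b}  FIRST[A]={a,b}  FIRST[B]={a,b}  FIRST[C]={a}

FOLLOW sets:
seed FOLLOW(S) with $
[1]
  A→B B: FOLLOW(B) ⊇ FIRST(B) = {a,b}; new: +{a,b}
  B→C: FOLLOW(C) ⊇ FOLLOW(B) ⊇ {a,b}; new: +{a,b}
  S→C: FOLLOW(C) ⊇ FOLLOW(S) ⊇ {$}; new: +{$}
  S→a B: FOLLOW(B) ⊇ FOLLOW(S) ⊇ {$}; new: +{$}
  S→b A: FOLLOW(A) ⊇ FOLLOW(S) ⊇ {$}; new: +{$}
  S: {$}  A: {$}  B: {$,a,b}  C: {$,a,b}
[2] — fixpoint
  S: {$}  A: {$}  B: {$,a,b}  C: {$,a,b}

FOLLOW(B) = ["$", "a", "b"]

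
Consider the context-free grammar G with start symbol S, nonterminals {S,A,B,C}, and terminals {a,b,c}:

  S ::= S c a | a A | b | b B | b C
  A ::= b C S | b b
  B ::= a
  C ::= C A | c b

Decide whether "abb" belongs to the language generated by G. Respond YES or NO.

CNF form of G:
  S -> S X4 | T0 B | T0 C | T2 A | b
  A -> T0 T0 | T0 X3
  B -> a
  C -> C A | T1 T0
  T0 -> b
  T1 -> c
  T2 -> a
  X3 -> C S
  X4 -> T1 T2

CYK table (by increasing span):
  cell(0,0) a: {B,T2}  orig:{B}
  cell(1,1) b: {S,T0}  orig:{S}
  cell(2,2) b: {S,T0}  orig:{S}
  cell(0,1) ab: ∅
  cell(1,2) bb: {A}
  cell(0,2) abb: {S}

S ∈ T[0,2] ⇒ YES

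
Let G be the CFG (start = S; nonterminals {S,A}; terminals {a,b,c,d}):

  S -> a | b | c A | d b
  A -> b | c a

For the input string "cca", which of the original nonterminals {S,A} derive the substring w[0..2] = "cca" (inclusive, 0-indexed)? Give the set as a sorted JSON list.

Convert to CNF:
  S -> T0 A | T2 T3 | a | b
  A -> T0 T1 | b
  T0 -> c
  T1 -> a
  T2 -> d
  T3 -> b

CYK table (by increasing span) — only the sub-triangle for w[0..2]:
  [0..0]={T0}  "c"  orig:{}
  [1..1]={T0}  "c"  orig:{}
  [2..2]={S,T1}  "a"  orig:{S}
  [0..1]=∅  "cc"
  [1..2]={A}  "ca"
  [0..2]={S}  "cca"

Original NTs in T[0,2] deriving "cca": ["S"]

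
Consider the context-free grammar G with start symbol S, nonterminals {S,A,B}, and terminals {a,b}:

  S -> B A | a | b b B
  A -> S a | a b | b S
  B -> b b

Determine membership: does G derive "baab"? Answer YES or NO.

CNF form of G:
  S -> B A | T1 X2 | a
  A -> S T0 | T0 T1 | T1 S
  B -> T1 T1
  T0 -> a
  T1 -> b
  X2 -> T1 B

CYK table (by increasing span):
  cell(0,0) b: {T1}  orig:{}
  cell(1,1) a: {S,T0}  orig:{S}
  cell(2,2) a: {S,T0}  orig:{S}
  cell(3,3) b: {T1}  orig:{}
  cell(0,1) ba: {A}
  cell(1,2) aa: {A}
  cell(2,3) ab: {A}
  cell(0,2) baa: ∅
  cell(1,3) aab: ∅
  cell(0,3) baab: ∅

S ∉ T[0,3] ⇒ NO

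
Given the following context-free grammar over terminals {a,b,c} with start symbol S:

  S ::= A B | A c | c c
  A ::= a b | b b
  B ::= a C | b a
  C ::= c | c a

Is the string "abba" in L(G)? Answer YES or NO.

CNF form of G:
  S -> A B | A T2 | T2 T2
  A -> T0 T1 | T1 T1
  B -> T0 C | T1 T0
  C -> T2 T0 | c
  T0 -> a
  T1 -> b
  T2 -> c

CYK fill:
  [0..0]={T0}  "a"  orig:{}
  [1..1]={T1}  "b"  orig:{}
  [2..2]={T1}  "b"  orig:{}
  [3..3]={T0}  "a"  orig:{}
  [0..1]={A}  "ab"
  [1..2]={A}  "bb"
  [2..3]={B}  "ba"
  [0..2]=∅  "abb"
  [1..3]=∅  "bba"
  [0..3]={S}  "abba"

S ∈ T[0,3] ⇒ YES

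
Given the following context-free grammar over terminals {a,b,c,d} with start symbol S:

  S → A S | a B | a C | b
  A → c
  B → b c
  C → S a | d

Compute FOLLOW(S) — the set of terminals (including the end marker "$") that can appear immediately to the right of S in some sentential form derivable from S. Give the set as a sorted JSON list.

FIRST iteration:
iter 1:
  A via A→c: +{c}
  B via B→b c: +{b}
  C via C→d: +{d}
  S via S→A S: +{c}
  S via S→a B: +{a}
  S via S→b: +{b}
  FIRST[S]={a,b,c}  FIRST[A]={c}  FIRST[B]={b}  FIRST[C]={d}
iter 2:
  C via C→S a: +{a,b,c}
  FIRST[S]={a,b,c}  FIRST[A]={c}  FIRST[B]={b}  FIRST[C]={a,b,c,d}
iter 3: (no change)
  FIRST[S]={a,b,c}  FIRST[A]={c}  FIRST[B]={b}  FIRST[C]={a,b,c,d}

FOLLOW iteration:
FOLLOW(S) := {$}
pass 1:
  C→S a: FOLLOW(S) ⊇ FIRST(a) = {a}; new: +{a}
  S→A S: FOLLOW(A) ⊇ FIRST(S) = {a,b,c}; new: +{a,b,c}
  S→a B: FOLLOW(B) ⊇ FOLLOW(S) ⊇ {$,a}; new: +{$,a}
  S→a C: FOLLOW(C) ⊇ FOLLOW(S) ⊇ {$,a}; new: +{$,a}
  FOLLOW(S)={$,a}  FOLLOW(A)={a,b,c}  FOLLOW(B)={$,a}  FOLLOW(C)={$,a}
pass 2: — fixpoint
  FOLLOW(S)={$,a}  FOLLOW(A)={a,b,c}  FOLLOW(B)={$,a}  FOLLOW(C)={$,a}

FOLLOW(S) = ["$", "a"]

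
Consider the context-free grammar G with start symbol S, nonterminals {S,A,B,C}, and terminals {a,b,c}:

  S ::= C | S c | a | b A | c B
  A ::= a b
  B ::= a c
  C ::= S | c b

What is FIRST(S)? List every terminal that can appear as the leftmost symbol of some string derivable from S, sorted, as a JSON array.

FIRST iteration:
[1]
  A via A→a b: +{a}
  B via B→a c: +{a}
  C via C→c b: +{c}
  S via S→C: +{c}
  S via S→a: +{a}
  S via S→b A: +{b}
  S: {a,b,c}  A: {a}  B: {a}  C: {c}
[2]
  C via C→S: +{a,b}
  S: {a,b,c}  A: {a}  B: {a}  C: {a,b,c}
[3] (stable)
  S: {a,b,c}  A: {a}  B: {a}  C: {a,b,c}

FIRST(S) = ["a", "b", "c"]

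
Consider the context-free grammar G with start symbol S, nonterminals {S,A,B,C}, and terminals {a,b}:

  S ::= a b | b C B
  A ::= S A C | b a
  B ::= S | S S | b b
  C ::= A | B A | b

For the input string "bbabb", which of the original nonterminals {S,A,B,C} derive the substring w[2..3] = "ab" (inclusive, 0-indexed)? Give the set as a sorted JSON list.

CNF form of G:
  S -> T0 X5 | T1 T0
  A -> S X2 | T0 T1
  B -> S S | T0 T0 | T0 X3 | T1 T0
  C -> B A | S X4 | T0 T1 | b
  T0 -> b
  T1 -> a
  X2 -> A C
  X3 -> C B
  X4 -> A C
  X5 -> C B

CYK table (by increasing span) — only the sub-triangle for w[2..3]:
  cell(2,2) a: {T1}  orig:{}
  cell(3,3) b: {C,T0}  orig:{C}
  cell(2,3) ab: {B,S}

Original NTs in T[2,3] deriving "ab": ["B", "S"]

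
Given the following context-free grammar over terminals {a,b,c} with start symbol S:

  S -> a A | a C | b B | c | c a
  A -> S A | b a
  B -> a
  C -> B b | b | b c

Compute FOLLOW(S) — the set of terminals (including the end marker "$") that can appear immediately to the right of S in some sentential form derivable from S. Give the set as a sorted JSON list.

FIRST iteration:
round 1:
  A via A→b a: +{b}
  B via B→a: +{a}
  C via C→B b: +{a}
  C via C→b: +{b}
  S via S→a A: +{a}
  S via S→b B: +{b}
  S via S→c: +{c}
  FIRST(S)={a,b,c}  FIRST(A)={b}  FIRST(B)={a}  FIRST(C)={a,b}
round 2:
  A via A→S A: +{a,c}
  FIRST(S)={a,b,c}  FIRST(A)={a,b,c}  FIRST(B)={a}  FIRST(C)={a,b}
round 3: (stable)
  FIRST(S)={a,b,c}  FIRST(A)={a,b,c}  FIRST(B)={a}  FIRST(C)={a,b}

FOLLOW sets:
seed FOLLOW(S) with $
iter 1:
  A→S A: FOLLOW(S) ⊇ FIRST(A) = {a,b,c}; new: +{a,b,c}
  C→B b: FOLLOW(B) ⊇ FIRST(b) = {b}; new: +{b}
  S→a A: FOLLOW(A) ⊇ FOLLOW(S) ⊇ {$,a,b,c}; new: +{$,a,b,c}
  S→a C: FOLLOW(C) ⊇ FOLLOW(S) ⊇ {$,a,b,c}; new: +{$,a,b,c}
  S→b B: FOLLOW(B) ⊇ FOLLOW(S) ⊇ {$,a,b,c}; new: +{$,a,c}
  FOLLOW[S]={$,a,b,c}  FOLLOW[A]={$,a,b,c}  FOLLOW[B]={$,a,b,c}  FOLLOW[C]={$,a,b,c}
iter 2: (stable)
  FOLLOW[S]={$,a,b,c}  FOLLOW[A]={$,a,b,c}  FOLLOW[B]={$,a,b,c}  FOLLOW[C]={$,a,b,c}

FOLLOW(S) = ["$", "a", "b", "c"]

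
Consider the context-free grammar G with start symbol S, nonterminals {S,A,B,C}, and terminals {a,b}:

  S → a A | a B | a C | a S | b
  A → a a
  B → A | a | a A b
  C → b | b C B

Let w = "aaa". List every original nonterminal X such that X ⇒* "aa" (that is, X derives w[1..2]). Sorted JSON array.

CNF form of G:
  S -> T0 A | T0 B | T0 C | T0 S | b
  A -> T0 T0
  B -> T0 T0 | T0 X2 | a
  C -> T1 X3 | b
  T0 -> a
  T1 -> b
  X2 -> A T1
  X3 -> C B

Fill CYK table bottom-up — only the sub-triangle for w[1..2]:
  T[1,1] 'a' = {B,T0}  orig:{B}
  T[2,2] 'a' = {B,T0}  orig:{B}
  T[1,2] 'aa' = {A,B,S}

Original NTs in T[1,2] deriving "aa": ["A", "B", "S"]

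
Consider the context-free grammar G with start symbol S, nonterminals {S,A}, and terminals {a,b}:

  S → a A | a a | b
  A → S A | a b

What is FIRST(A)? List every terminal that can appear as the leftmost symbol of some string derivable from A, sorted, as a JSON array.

FIRST sets, iterate to fixpoint:
round 1:
  A via A→a b: +{a}
  S via S→a A: +{a}
  S via S→b: +{b}
  FIRST[S]={a,b}  FIRST[A]={a}
round 2:
  A via A→S A: +{b}
  FIRST[S]={a,b}  FIRST[A]={a,b}
round 3: (stable)
  FIRST[S]={a,b}  FIRST[A]={a,b}

FIRST(A) = ["a", "b"]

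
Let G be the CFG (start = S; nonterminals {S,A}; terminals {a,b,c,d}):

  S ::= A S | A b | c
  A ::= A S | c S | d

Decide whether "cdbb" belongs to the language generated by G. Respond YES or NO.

Convert to CNF:
  S -> A S | A T1 | c
  A -> A S | T0 S | d
  T0 -> c
  T1 -> b

Fill CYK table bottom-up:
  T[0,0] 'c' = {S,T0}  orig:{S}
  T[1,1] 'd' = {A}
  T[2,2] 'b' = {T1}  orig:{}
  T[3,3] 'b' = {T1}  orig:{}
  T[0,1] 'cd' = ∅
  T[1,2] 'db' = {S}
  T[2,3] 'bb' = ∅
  T[0,2] 'cdb' = {A}
  T[1,3] 'dbb' = ∅
  T[0,3] 'cdbb' = {S}

S ∈ T[0,3] ⇒ YES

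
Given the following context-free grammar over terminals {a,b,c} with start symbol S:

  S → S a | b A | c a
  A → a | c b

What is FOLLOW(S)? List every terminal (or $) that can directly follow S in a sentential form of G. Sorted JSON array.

FIRST sets, iterate to fixpoint:
iter 1:
  A via A→a: +{a}
  A via A→c b: +{c}
  S via S→b A: +{b}
  S via S→c a: +{c}
  FIRST[S]={b,c}  FIRST[A]={a,c}
iter 2: — fixpoint
  FIRST[S]={b,c}  FIRST[A]={a,c}

Compute FOLLOW by fixpoint:
FOLLOW(S) := {$}
pass 1:
  S→S a: FOLLOW(S) ⊇ FIRST(a) = {a}; new: +{a}
  S→b A: FOLLOW(A) ⊇ FOLLOW(S) ⊇ {$,a}; new: +{$,a}
  S: {$,a}  A: {$,a}
pass 2: done
  S: {$,a}  A: {$,a}

FOLLOW(S) = ["$", "a"]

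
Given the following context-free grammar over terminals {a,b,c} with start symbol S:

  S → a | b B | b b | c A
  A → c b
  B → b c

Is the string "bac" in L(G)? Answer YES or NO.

CNF form of G:
  S -> T0 A | T1 B | T1 T1 | a
  A -> T0 T1
  B -> T1 T0
  T0 -> c
  T1 -> b

Fill CYK table bottom-up:
  T[0,0] 'b' = {T1}  orig:{}
  T[1,1] 'a' = {S}
  T[2,2] 'c' = {T0}  orig:{}
  T[0,1] 'ba' = ∅
  T[1,2] 'ac' = ∅
  T[0,2] 'bac' = ∅

S ∉ T[0,2] ⇒ NO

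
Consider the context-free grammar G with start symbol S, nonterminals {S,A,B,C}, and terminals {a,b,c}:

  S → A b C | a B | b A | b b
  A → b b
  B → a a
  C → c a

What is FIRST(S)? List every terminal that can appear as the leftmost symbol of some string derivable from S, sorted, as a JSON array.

FIRST sets, iterate to fixpoint:
pass 1:
  A via A→b b: +{b}
  B via B→a a: +{a}
  C via C→c a: +{c}
  S via S→A b C: +{b}
  S via S→a B: +{a}
  FIRST[S]={a,b}  FIRST[A]={b}  FIRST[B]={a}  FIRST[C]={c}
pass 2: (stable)
  FIRST[S]={a,b}  FIRST[A]={b}  FIRST[B]={a}  FIRST[C]={c}

FIRST(S) = ["a", "b"]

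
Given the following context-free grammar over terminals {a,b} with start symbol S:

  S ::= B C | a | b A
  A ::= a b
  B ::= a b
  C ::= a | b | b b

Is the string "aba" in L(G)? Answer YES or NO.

CNF form of G:
  S -> B C | T1 A | a
  A -> T0 T1
  B -> T0 T1
  C -> T1 T1 | a | b
  T0 -> a
  T1 -> b

CYK fill:
  cell(0,0) a: {C,S,T0}  orig:{C,S}
  cell(1,1) b: {C,T1}  orig:{C}
  cell(2,2) a: {C,S,T0}  orig:{C,S}
  cell(0,1) ab: {A,B}
  cell(1,2) ba: ∅
  cell(0,2) aba: {S}

S ∈ T[0,2] ⇒ YES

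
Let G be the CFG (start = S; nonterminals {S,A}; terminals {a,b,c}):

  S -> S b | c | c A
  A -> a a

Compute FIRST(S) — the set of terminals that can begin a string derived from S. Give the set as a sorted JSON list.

Compute FIRST by fixpoint:
pass 1:
  A via A→a a: +{a}
  S via S→c: +{c}
  FIRST(S)={c}  FIRST(A)={a}
pass 2: done
  FIRST(S)={c}  FIRST(A)={a}

FIRST(S) = ["c"]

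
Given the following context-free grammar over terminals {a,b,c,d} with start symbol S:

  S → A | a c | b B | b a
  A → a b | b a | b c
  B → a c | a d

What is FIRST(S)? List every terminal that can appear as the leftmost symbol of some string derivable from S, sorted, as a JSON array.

FIRST sets, iterate to fixpoint:
round 1:
  A via A→a b: +{a}
  A via A→b a: +{b}
  B via B→a c: +{a}
  S via S→A: +{a,b}
  FIRST(S)={a,b}  FIRST(A)={a,b}  FIRST(B)={a}
round 2: (stable)
  FIRST(S)={a,b}  FIRST(A)={a,b}  FIRST(B)={a}

FIRST(S) = ["a", "b"]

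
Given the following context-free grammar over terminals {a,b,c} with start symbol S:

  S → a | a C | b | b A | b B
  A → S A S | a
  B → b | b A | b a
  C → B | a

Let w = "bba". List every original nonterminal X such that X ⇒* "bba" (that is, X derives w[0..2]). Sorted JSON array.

CNF form of G:
  S -> T0 A | T0 B | T1 C | a | b
  A -> S X2 | a
  B -> T0 A | T0 T1 | b
  C -> T0 A | T0 T1 | a | b
  T0 -> b
  T1 -> a
  X2 -> A S

CYK fill (cells [i..j] with 0 ≤ i ≤ j ≤ 2 only):
  cell(0,0) b: {B,C,S,T0}  orig:{B,C,S}
  cell(1,1) b: {B,C,S,T0}  orig:{B,C,S}
  cell(2,2) a: {A,C,S,T1}  orig:{A,C,S}
  cell(0,1) bb: {S}
  cell(1,2) ba: {B,C,S}
  cell(0,2) bba: {S}

Original NTs in T[0,2] deriving "bba": ["S"]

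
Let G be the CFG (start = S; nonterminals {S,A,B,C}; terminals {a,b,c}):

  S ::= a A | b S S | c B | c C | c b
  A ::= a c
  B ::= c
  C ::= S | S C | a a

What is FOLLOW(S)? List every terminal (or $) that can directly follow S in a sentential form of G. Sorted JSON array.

FIRST iteration:
[1]
  A via A→a c: +{a}
  B via B→c: +{c}
  C via C→a a: +{a}
  S via S→a A: +{a}
  S via S→b S S: +{b}
  S via S→c B: +{c}
  FIRST(S)={a,b,c}  FIRST(A)={a}  FIRST(B)={c}  FIRST(C)={a}
[2]
  C via C→S: +{b,c}
  FIRST(S)={a,b,c}  FIRST(A)={a}  FIRST(B)={c}  FIRST(C)={a,b,c}
[3] done
  FIRST(S)={a,b,c}  FIRST(A)={a}  FIRST(B)={c}  FIRST(C)={a,b,c}

Compute FOLLOW by fixpoint:
FOLLOW(S) := {$}
iter 1:
  C→S C: FOLLOW(S) ⊇ FIRST(C) = {a,b,c}; new: +{a,b,c}
  S→a A: FOLLOW(A) ⊇ FOLLOW(S) ⊇ {$,a,b,c}; new: +{$,a,b,c}
  S→c B: FOLLOW(B) ⊇ FOLLOW(S) ⊇ {$,a,b,c}; new: +{$,a,b,c}
  S→c C: FOLLOW(C) ⊇ FOLLOW(S) ⊇ {$,a,b,c}; new: +{$,a,b,c}
  S: {$,a,b,c}  A: {$,a,b,c}  B: {$,a,b,c}  C: {$,a,b,c}
iter 2: (no change)
  S: {$,a,b,c}  A: {$,a,b,c}  B: {$,a,b,c}  C: {$,a,b,c}

FOLLOW(S) = ["$", "a", "b", "c"]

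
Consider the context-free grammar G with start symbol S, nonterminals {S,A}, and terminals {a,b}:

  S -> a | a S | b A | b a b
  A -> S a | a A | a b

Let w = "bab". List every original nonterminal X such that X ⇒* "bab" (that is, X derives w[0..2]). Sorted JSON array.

CNF form of G:
  S -> T0 S | T1 A | T1 X2 | a
  A -> S T0 | T0 A | T0 T1
  T0 -> a
  T1 -> b
  X2 -> T0 T1

CYK fill, restricted to cells inside w[0..2]:
  T[0,0] 'b' = {T1}  orig:{}
  T[1,1] 'a' = {S,T0}  orig:{S}
  T[2,2] 'b' = {T1}  orig:{}
  T[0,1] 'ba' = ∅
  T[1,2] 'ab' = {A,X2}  orig:{A}
  T[0,2] 'bab' = {S}

Original NTs in T[0,2] deriving "bab": ["S"]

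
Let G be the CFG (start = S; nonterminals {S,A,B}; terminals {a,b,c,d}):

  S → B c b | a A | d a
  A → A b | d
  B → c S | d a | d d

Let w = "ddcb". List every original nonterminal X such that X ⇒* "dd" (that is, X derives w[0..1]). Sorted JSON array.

Convert to CNF:
  S -> B X4 | T2 T3 | T3 A
  A -> A T0 | d
  B -> T1 S | T2 T2 | T2 T3
  T0 -> b
  T1 -> c
  T2 -> d
  T3 -> a
  X4 -> T1 T0

CYK fill — only the sub-triangle for w[0..1]:
  [0..0]={A,T2}  "d"  orig:{A}
  [1..1]={A,T2}  "d"  orig:{A}
  [0..1]={B}  "dd"

Original NTs in T[0,1] deriving "dd": ["B"]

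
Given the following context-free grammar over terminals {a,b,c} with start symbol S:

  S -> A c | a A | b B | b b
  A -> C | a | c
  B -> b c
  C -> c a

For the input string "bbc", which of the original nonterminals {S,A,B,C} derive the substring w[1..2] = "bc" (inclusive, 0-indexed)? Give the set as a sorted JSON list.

Convert to CNF:
  S -> A T0 | T1 A | T2 B | T2 T2
  A -> T0 T1 | a | c
  B -> T2 T0
  C -> T0 T1
  T0 -> c
  T1 -> a
  T2 -> b

CYK fill (cells [i..j] with 1 ≤ i ≤ j ≤ 2 only):
  [1..1]={T2}  "b"  orig:{}
  [2..2]={A,T0}  "c"  orig:{A}
  [1..2]={B}  "bc"

Original NTs in T[1,2] deriving "bc": ["B"]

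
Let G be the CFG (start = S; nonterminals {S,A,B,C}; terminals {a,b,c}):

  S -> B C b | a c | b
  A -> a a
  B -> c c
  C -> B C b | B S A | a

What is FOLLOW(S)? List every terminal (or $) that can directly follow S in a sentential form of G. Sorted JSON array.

Compute FIRST by fixpoint:
pass 1:
  A via A→a a: +{a}
  B via B→c c: +{c}
  C via C→B C b: +{c}
  C via C→a: +{a}
  S via S→B C b: +{c}
  S via S→a c: +{a}
  S via S→b: +{b}
  FIRST(S)={a,b,c}  FIRST(A)={a}  FIRST(B)={c}  FIRST(C)={a,c}
pass 2: (no change)
  FIRST(S)={a,b,c}  FIRST(A)={a}  FIRST(B)={c}  FIRST(C)={a,c}

Compute FOLLOW by fixpoint:
seed FOLLOW(S) with $
iter 1:
  C→B C b: FOLLOW(B) ⊇ FIRST(C) = {a,c}; new: +{a,c}
  C→B C b: FOLLOW(C) ⊇ FIRST(b) = {b}; new: +{b}
  C→B S A: FOLLOW(B) ⊇ FIRST(S) = {a,b,c}; new: +{b}
  C→B S A: FOLLOW(S) ⊇ FIRST(A) = {a}; new: +{a}
  C→B S A: FOLLOW(A) ⊇ FOLLOW(C) ⊇ {b}; new: +{b}
  FOLLOW[S]={$,a}  FOLLOW[A]={b}  FOLLOW[B]={a,b,c}  FOLLOW[C]={b}
iter 2: — fixpoint
  FOLLOW[S]={$,a}  FOLLOW[A]={b}  FOLLOW[B]={a,b,c}  FOLLOW[C]={b}

FOLLOW(S) = ["$", "a"]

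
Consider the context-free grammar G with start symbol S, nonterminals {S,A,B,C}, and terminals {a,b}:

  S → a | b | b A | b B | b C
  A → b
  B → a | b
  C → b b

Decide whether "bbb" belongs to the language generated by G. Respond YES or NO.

CNF form of G:
  S -> T0 A | T0 B | T0 C | a | b
  A -> b
  B -> a | b
  C -> T0 T0
  T0 -> b

Fill CYK table bottom-up:
  cell(0,0) b: {A,B,S,T0}  orig:{A,B,S}
  cell(1,1) b: {A,B,S,T0}  orig:{A,B,S}
  cell(2,2) b: {A,B,S,T0}  orig:{A,B,S}
  cell(0,1) bb: {C,S}
  cell(1,2) bb: {C,S}
  cell(0,2) bbb: {S}

S ∈ T[0,2] ⇒ YES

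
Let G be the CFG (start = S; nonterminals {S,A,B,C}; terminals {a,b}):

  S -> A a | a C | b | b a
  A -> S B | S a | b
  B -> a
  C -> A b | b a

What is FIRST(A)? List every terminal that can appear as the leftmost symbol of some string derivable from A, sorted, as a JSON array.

FIRST iteration:
pass 1:
  A via A→b: +{b}
  B via B→a: +{a}
  C via C→A b: +{b}
  S via S→A a: +{b}
  S via S→a C: +{a}
  S: {a,b}  A: {b}  B: {a}  C: {b}
pass 2:
  A via A→S B: +{a}
  C via C→A b: +{a}
  S: {a,b}  A: {a,b}  B: {a}  C: {a,b}
pass 3: (stable)
  S: {a,b}  A: {a,b}  B: {a}  C: {a,b}

FIRST(A) = ["a", "b"]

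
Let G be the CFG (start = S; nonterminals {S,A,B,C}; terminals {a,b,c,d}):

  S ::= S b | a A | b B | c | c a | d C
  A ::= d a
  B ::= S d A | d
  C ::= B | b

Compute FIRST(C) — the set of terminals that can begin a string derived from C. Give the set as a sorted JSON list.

FIRST iteration:
[1]
  A via A→d a: +{d}
  B via B→d: +{d}
  C via C→B: +{d}
  C via C→b: +{b}
  S via S→a A: +{a}
  S via S→b B: +{b}
  S via S→c: +{c}
  S via S→d C: +{d}
  FIRST[S]={a,b,c,d}  FIRST[A]={d}  FIRST[B]={d}  FIRST[C]={b,d}
[2]
  B via B→S d A: +{a,b,c}
  C via C→B: +{a,c}
  FIRST[S]={a,b,c,d}  FIRST[A]={d}  FIRST[B]={a,b,c,d}  FIRST[C]={a,b,c,d}
[3] done
  FIRST[S]={a,b,c,d}  FIRST[A]={d}  FIRST[B]={a,b,c,d}  FIRST[C]={a,b,c,d}

FIRST(C) = ["a", "b", "c", "d"]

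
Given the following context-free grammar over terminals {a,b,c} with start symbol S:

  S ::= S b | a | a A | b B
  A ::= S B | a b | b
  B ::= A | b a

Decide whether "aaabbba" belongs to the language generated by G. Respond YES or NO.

Convert to CNF:
  S -> S T1 | T0 A | T1 B | a
  A -> S B | T0 T1 | b
  B -> S B | T0 T1 | T1 T0 | b
  T0 -> a
  T1 -> b

Fill CYK table bottom-up:
  T[0,0] 'a' = {S,T0}  orig:{S}
  T[1,1] 'a' = {S,T0}  orig:{S}
  T[2,2] 'a' = {S,T0}  orig:{S}
  T[3,3] 'b' = {A,B,T1}  orig:{A,B}
  T[4,4] 'b' = {A,B,T1}  orig:{A,B}
  T[5,5] 'b' = {A,B,T1}  orig:{A,B}
  T[6,6] 'a' = {S,T0}  orig:{S}
  T[0,1] 'aa' = ∅
  T[1,2] 'aa' = ∅
  T[2,3] 'ab' = {A,B,S}
  T[3,4] 'bb' = {S}
  T[4,5] 'bb' = {S}
  T[5,6] 'ba' = {B}
  T[0,2] 'aaa' = ∅
  T[1,3] 'aab' = {A,B,S}
  T[2,4] 'abb' = {A,B,S}
  T[3,5] 'bbb' = {A,B,S}
  T[4,6] 'bba' = {S}
  T[0,3] 'aaab' = {A,B,S}
  T[1,4] 'aabb' = {A,B,S}
  T[2,5] 'abbb' = {A,B,S}
  T[3,6] 'bbba' = {A,B}
  T[0,4] 'aaabb' = {A,B,S}
  T[1,5] 'aabbb' = {A,B,S}
  T[2,6] 'abbba' = {A,B,S}
  T[0,5] 'aaabbb' = {A,B,S}
  T[1,6] 'aabbba' = {A,B,S}
  T[0,6] 'aaabbba' = {A,B,S}

S ∈ T[0,6] ⇒ YES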